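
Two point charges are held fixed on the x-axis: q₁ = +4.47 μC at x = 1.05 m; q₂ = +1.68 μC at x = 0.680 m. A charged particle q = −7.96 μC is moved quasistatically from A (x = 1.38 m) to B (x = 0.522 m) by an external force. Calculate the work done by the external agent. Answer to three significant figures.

-0.226 J

For quasistatic motion the external work equals the change in potential energy: W_ext = qΔV = q(V_B − V_A).
At A: distances to the source charges are 0.330 m, 0.700 m; V_A = Σ kqᵢ/rᵢ = 1.43×10⁵ V.
At B: distances to the source charges are 0.528 m, 0.158 m; V_B = Σ kqᵢ/rᵢ = 1.72×10⁵ V.
ΔV = V_B − V_A = 2.83×10⁴ V.
W_ext = qΔV = (-7.96×10⁻⁶ C)(2.83×10⁴ V) = -0.226 J.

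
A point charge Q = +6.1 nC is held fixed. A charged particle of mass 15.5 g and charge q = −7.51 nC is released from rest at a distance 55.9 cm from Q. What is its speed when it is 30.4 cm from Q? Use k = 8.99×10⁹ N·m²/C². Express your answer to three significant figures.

Only the electrostatic force acts, so mechanical energy is conserved: ½mv² = U₁ − U₂ = kQq(1/r₁ − 1/r₂).
U₁ − U₂ = (8.99×10⁹ N·m²/C²)(6.10×10⁻⁹ C)(-7.51×10⁻⁹ C)(1/0.559 − 1/0.304) = 6.18×10⁻⁷ J.
v = √(2·6.18×10⁻⁷/0.0155) = 8.93×10⁻³ m/s.

8.93×10⁻³ m/s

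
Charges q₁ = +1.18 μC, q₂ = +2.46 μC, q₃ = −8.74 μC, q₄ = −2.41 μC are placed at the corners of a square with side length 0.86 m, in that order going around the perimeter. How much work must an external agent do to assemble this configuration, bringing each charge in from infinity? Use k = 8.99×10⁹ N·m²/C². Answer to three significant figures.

-0.124 J

The work to assemble the configuration equals its total potential energy, U = Σ kqᵢqⱼ/rᵢⱼ over all pairs.
The four side pairs have separation 0.860 m and the two diagonal pairs 1.22 m.
Summing all 6 pair terms gives U = -0.124 J.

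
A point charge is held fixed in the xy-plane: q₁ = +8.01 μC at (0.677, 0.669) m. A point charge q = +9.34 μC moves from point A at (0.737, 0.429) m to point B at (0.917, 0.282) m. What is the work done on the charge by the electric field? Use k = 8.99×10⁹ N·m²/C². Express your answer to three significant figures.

The work done by the electric force is W_field = −ΔU = −q(V_B − V_A) = q(V_A − V_B).
At A: distance to the source charge is 0.247 m; V_A = kq₁/r = 2.91×10⁵ V.
At B: distance to the source charge is 0.455 m; V_B = kq₁/r = 1.58×10⁵ V.
ΔV = V_B − V_A = -1.33×10⁵ V.
W_field = −qΔV = −(9.34×10⁻⁶ C)(-1.33×10⁵ V) = 1.24 J.

1.24 J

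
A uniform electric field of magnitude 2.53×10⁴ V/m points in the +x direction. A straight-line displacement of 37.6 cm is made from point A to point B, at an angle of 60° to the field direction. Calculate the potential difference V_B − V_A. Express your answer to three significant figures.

Only the component of displacement along E changes the potential: ΔV = −E·d·cosθ.
ΔV = −(2.53×10⁴ V/m)(0.376 m)cos60° = -4760 V.

-4760 V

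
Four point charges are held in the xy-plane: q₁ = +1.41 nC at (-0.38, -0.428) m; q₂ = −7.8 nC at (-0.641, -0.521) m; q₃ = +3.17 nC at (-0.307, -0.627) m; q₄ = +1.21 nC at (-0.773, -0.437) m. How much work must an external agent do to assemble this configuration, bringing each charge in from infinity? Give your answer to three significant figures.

The assembly work is the sum of pairwise potential energies, U = Σ_{i<j} kqᵢqⱼ/rᵢⱼ.
Pair separations: r₁₂ = 0.277 m, r₁₃ = 0.212 m, r₁₄ = 0.393 m, r₂₃ = 0.350 m, r₂₄ = 0.156 m, r₃₄ = 0.503 m.
Summing all 6 pair terms gives U = -1.24×10⁻⁶ J.

-1.24×10⁻⁶ J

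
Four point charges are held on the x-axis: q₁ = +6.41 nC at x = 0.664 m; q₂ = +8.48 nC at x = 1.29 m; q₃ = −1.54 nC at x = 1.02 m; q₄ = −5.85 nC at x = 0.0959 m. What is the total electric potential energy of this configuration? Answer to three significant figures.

The work to assemble the configuration equals its total potential energy, U = Σ kqᵢqⱼ/rᵢⱼ over all pairs.
Pair separations: r₁₂ = 0.626 m, r₁₃ = 0.356 m, r₁₄ = 0.568 m, r₂₃ = 0.270 m, r₂₄ = 1.19 m, r₃₄ = 0.924 m.
Summing all 6 pair terms gives U = -7.83×10⁻⁷ J.

-7.83×10⁻⁷ J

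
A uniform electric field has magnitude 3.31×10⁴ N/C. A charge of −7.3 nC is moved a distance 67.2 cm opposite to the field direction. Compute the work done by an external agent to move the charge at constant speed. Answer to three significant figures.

The potential change for a displacement 67.2 cm opposite to the field direction is ΔV = +Ed = 2.22×10⁴ V.
W_ext = qΔV = -1.62×10⁻⁴ J.

-1.62×10⁻⁴ J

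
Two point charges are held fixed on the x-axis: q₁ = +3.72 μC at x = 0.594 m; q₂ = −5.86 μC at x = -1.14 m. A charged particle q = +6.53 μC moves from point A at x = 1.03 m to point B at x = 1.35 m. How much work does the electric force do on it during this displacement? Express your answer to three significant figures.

0.192 J

The work done by the electric force is W_field = −ΔU = −q(V_B − V_A) = q(V_A − V_B).
At A: distances to the source charges are 0.436 m, 2.17 m; V_A = Σ kqᵢ/rᵢ = 5.24×10⁴ V.
At B: distances to the source charges are 0.756 m, 2.49 m; V_B = Σ kqᵢ/rᵢ = 2.31×10⁴ V.
ΔV = V_B − V_A = -2.93×10⁴ V.
W_field = −qΔV = −(6.53×10⁻⁶ C)(-2.93×10⁴ V) = 0.192 J.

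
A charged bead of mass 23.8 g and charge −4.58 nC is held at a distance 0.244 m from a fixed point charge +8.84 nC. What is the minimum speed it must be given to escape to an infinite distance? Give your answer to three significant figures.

0.0112 m/s

To just escape, total mechanical energy must reach zero at infinity: ½mv²_min + U = 0, so ½mv²_min = −U = |kQq|/r.
|U| = |kQq|/r = (8.99×10⁹ N·m²/C²)(8.84×10⁻⁹)(4.58×10⁻⁹)/(0.244) = 1.49×10⁻⁶ J.
v_min = √(2|U|/m) = √(2·1.49×10⁻⁶/0.0238) = 0.0112 m/s.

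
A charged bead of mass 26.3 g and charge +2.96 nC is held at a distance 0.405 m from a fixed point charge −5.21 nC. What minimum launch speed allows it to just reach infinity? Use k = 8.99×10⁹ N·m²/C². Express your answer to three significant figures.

To just escape, total mechanical energy must reach zero at infinity: ½mv²_min + U = 0, so ½mv²_min = −U = |kQq|/r.
|U| = |kQq|/r = (8.99×10⁹ N·m²/C²)(5.21×10⁻⁹)(2.96×10⁻⁹)/(0.405) = 3.42×10⁻⁷ J.
v_min = √(2|U|/m) = √(2·3.42×10⁻⁷/0.0263) = 5.10×10⁻³ m/s.

5.10×10⁻³ m/s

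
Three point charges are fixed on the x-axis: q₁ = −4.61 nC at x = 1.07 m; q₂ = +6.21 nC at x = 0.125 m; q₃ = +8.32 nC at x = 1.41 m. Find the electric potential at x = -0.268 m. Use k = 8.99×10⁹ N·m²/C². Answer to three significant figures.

156 V

Electric potential is a scalar, so the contributions from each charge add algebraically: V = Σ kqᵢ/rᵢ.
Distances from the field point to each charge: r₁ = 1.34 m, r₂ = 0.393 m, r₃ = 1.68 m.
V = k[(-4.61×10⁻⁹)/(1.34) + (6.21×10⁻⁹)/(0.393) + (8.32×10⁻⁹)/(1.68)] = 156 V.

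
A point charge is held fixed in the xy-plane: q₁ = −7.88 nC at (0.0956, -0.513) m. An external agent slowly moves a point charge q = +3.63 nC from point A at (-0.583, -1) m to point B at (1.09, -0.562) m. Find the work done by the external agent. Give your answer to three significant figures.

4.96×10⁻⁸ J

For quasistatic motion the external work equals the change in potential energy: W_ext = qΔV = q(V_B − V_A).
At A: distance to the source charge is 0.835 m; V_A = kq₁/r = -84.8 V.
At B: distance to the source charge is 0.996 m; V_B = kq₁/r = -71.2 V.
ΔV = V_B − V_A = 13.7 V.
W_ext = qΔV = (3.63×10⁻⁹ C)(13.7 V) = 4.96×10⁻⁸ J.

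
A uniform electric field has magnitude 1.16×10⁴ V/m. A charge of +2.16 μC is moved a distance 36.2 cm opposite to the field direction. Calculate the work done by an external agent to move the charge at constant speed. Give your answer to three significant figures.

9.07×10⁻³ J

The potential change for a displacement 36.2 cm opposite to the field direction is ΔV = +Ed = 4200 V.
W_ext = qΔV = 9.07×10⁻³ J.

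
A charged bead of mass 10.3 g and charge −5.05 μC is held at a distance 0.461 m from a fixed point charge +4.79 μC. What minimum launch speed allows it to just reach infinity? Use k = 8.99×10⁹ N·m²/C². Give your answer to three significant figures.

9.57 m/s

To just escape, total mechanical energy must reach zero at infinity: ½mv²_min + U = 0, so ½mv²_min = −U = |kQq|/r.
|U| = |kQq|/r = (8.99×10⁹ N·m²/C²)(4.79×10⁻⁶)(5.05×10⁻⁶)/(0.461) = 0.472 J.
v_min = √(2|U|/m) = √(2·0.472/0.0103) = 9.57 m/s.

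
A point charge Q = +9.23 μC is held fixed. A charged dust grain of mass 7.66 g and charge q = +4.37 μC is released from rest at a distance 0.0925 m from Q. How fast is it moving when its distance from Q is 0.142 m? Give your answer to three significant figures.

18.9 m/s

Only the electrostatic force acts, so mechanical energy is conserved: ½mv² = U₁ − U₂ = kQq(1/r₁ − 1/r₂).
U₁ − U₂ = (8.99×10⁹ N·m²/C²)(9.23×10⁻⁶ C)(4.37×10⁻⁶ C)(1/0.0925 − 1/0.142) = 1.37 J.
v = √(2·1.37/7.66×10⁻³) = 18.9 m/s.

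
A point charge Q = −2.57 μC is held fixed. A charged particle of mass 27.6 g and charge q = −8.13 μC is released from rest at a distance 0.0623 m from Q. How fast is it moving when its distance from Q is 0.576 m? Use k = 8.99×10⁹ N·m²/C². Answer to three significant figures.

14.0 m/s

Only the electrostatic force acts, so mechanical energy is conserved: ½mv² = U₁ − U₂ = kQq(1/r₁ − 1/r₂).
U₁ − U₂ = (8.99×10⁹ N·m²/C²)(-2.57×10⁻⁶ C)(-8.13×10⁻⁶ C)(1/0.0623 − 1/0.576) = 2.69 J.
v = √(2·2.69/0.0276) = 14.0 m/s.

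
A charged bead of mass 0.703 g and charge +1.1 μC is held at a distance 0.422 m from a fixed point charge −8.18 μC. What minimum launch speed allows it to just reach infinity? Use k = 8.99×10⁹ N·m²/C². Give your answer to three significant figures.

23.4 m/s

To just escape, total mechanical energy must reach zero at infinity: ½mv²_min + U = 0, so ½mv²_min = −U = |kQq|/r.
|U| = |kQq|/r = (8.99×10⁹ N·m²/C²)(8.18×10⁻⁶)(1.10×10⁻⁶)/(0.422) = 0.192 J.
v_min = √(2|U|/m) = √(2·0.192/7.03×10⁻⁴) = 23.4 m/s.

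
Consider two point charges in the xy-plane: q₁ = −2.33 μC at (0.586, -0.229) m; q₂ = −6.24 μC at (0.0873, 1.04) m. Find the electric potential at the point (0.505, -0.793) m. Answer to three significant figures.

-6.66×10⁴ V

The total potential is the scalar sum of each charge's contribution, V = Σ kqᵢ/rᵢ.
Distances from the field point to each charge: r₁ = 0.570 m, r₂ = 1.88 m.
V = k[(-2.33×10⁻⁶)/(0.570) + (-6.24×10⁻⁶)/(1.88)] = -6.66×10⁴ V.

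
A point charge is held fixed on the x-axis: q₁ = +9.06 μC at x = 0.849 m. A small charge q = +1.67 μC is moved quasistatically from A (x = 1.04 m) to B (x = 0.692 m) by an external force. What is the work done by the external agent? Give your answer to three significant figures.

For quasistatic motion the external work equals the change in potential energy: W_ext = qΔV = q(V_B − V_A).
At A: distance to the source charge is 0.191 m; V_A = kq₁/r = 4.26×10⁵ V.
At B: distance to the source charge is 0.157 m; V_B = kq₁/r = 5.19×10⁵ V.
ΔV = V_B − V_A = 9.23×10⁴ V.
W_ext = qΔV = (1.67×10⁻⁶ C)(9.23×10⁴ V) = 0.154 J.

0.154 J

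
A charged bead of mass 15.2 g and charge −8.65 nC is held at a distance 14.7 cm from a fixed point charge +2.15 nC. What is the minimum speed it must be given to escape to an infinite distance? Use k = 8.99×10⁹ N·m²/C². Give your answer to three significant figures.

To just escape, total mechanical energy must reach zero at infinity: ½mv²_min + U = 0, so ½mv²_min = −U = |kQq|/r.
|U| = |kQq|/r = (8.99×10⁹ N·m²/C²)(2.15×10⁻⁹)(8.65×10⁻⁹)/(0.147) = 1.14×10⁻⁶ J.
v_min = √(2|U|/m) = √(2·1.14×10⁻⁶/0.0152) = 0.0122 m/s.

0.0122 m/s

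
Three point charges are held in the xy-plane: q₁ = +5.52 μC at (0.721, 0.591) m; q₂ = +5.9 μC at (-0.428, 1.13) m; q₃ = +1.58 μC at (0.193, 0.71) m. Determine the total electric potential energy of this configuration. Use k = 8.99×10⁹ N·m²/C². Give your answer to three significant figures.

0.487 J

The assembly work is the sum of pairwise potential energies, U = Σ_{i<j} kqᵢqⱼ/rᵢⱼ.
Pair separations: r₁₂ = 1.27 m, r₁₃ = 0.541 m, r₂₃ = 0.750 m.
U = (0.231) + (0.145) + (0.112) = 0.487 J.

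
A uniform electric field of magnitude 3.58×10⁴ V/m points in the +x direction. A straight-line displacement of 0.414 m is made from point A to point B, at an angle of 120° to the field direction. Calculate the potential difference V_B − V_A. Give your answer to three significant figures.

Only the component of displacement along E changes the potential: ΔV = −E·d·cosθ.
ΔV = −(3.58×10⁴ V/m)(0.414 m)cos120° = 7410 V.

7410 V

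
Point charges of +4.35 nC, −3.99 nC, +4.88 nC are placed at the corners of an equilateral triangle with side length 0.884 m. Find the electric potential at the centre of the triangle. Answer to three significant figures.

92.3 V

The total potential is the scalar sum of each charge's contribution, V = Σ kqᵢ/rᵢ.
The distance from each vertex to the centroid is a/√3 = 0.510 m.
V = k[(4.35×10⁻⁹)/(0.510) + (-3.99×10⁻⁹)/(0.510) + (4.88×10⁻⁹)/(0.510)] = 92.3 V.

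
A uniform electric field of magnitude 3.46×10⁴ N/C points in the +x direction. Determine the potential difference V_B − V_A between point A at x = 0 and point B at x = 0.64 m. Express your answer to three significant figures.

In a uniform field, potential decreases in the direction of E: V_B − V_A = −E·Δx.
V_B − V_A = −(3.46×10⁴ V/m)(0.640 m) = -2.21×10⁴ V.

-2.21×10⁴ V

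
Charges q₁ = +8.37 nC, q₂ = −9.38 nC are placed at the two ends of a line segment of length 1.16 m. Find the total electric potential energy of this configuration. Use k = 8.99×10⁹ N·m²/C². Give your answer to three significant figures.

The work to assemble the configuration equals its total potential energy, U = Σ kqᵢqⱼ/rᵢⱼ over all pairs.
The separation is r = 1.16 m.
U = (-6.08×10⁻⁷) = -6.08×10⁻⁷ J.

-6.08×10⁻⁷ J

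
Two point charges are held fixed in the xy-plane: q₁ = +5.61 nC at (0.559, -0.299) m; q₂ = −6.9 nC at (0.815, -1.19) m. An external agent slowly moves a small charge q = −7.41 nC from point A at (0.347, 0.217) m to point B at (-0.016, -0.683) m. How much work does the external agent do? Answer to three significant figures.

For quasistatic motion the external work equals the change in potential energy: W_ext = qΔV = q(V_B − V_A).
At A: distances to the source charges are 0.558 m, 1.48 m; V_A = Σ kqᵢ/rᵢ = 48.6 V.
At B: distances to the source charges are 0.691 m, 0.973 m; V_B = Σ kqᵢ/rᵢ = 9.22 V.
ΔV = V_B − V_A = -39.4 V.
W_ext = qΔV = (-7.41×10⁻⁹ C)(-39.4 V) = 2.92×10⁻⁷ J.

2.92×10⁻⁷ J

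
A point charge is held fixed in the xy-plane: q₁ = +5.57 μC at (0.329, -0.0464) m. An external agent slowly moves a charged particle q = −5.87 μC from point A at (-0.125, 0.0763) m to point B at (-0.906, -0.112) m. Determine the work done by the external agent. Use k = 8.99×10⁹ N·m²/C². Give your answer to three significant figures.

0.387 J

For quasistatic motion the external work equals the change in potential energy: W_ext = qΔV = q(V_B − V_A).
At A: distance to the source charge is 0.470 m; V_A = kq₁/r = 1.06×10⁵ V.
At B: distance to the source charge is 1.24 m; V_B = kq₁/r = 4.05×10⁴ V.
ΔV = V_B − V_A = -6.60×10⁴ V.
W_ext = qΔV = (-5.87×10⁻⁶ C)(-6.60×10⁴ V) = 0.387 J.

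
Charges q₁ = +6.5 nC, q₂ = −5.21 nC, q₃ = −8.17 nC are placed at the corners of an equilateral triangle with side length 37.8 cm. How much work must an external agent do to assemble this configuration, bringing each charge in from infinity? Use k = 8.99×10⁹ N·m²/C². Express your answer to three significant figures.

-1.06×10⁻⁶ J

The assembly work is the sum of pairwise potential energies, U = Σ_{i<j} kqᵢqⱼ/rᵢⱼ.
All three pair separations equal the side length, 0.378 m.
U = (-8.05×10⁻⁷) + (-1.26×10⁻⁶) + (1.01×10⁻⁶) = -1.06×10⁻⁶ J.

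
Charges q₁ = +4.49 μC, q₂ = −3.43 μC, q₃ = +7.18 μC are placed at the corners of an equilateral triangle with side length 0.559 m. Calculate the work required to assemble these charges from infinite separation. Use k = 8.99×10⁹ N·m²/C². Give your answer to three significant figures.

The assembly work is the sum of pairwise potential energies, U = Σ_{i<j} kqᵢqⱼ/rᵢⱼ.
All three pair separations equal the side length, 0.559 m.
U = (-0.248) + (0.518) + (-0.396) = -0.125 J.

-0.125 J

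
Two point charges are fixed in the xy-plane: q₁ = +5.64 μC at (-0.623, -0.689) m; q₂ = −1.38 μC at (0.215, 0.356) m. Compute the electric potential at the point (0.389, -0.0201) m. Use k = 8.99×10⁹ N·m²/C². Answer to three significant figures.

1.19×10⁴ V

Electric potential is a scalar, so the contributions from each charge add algebraically: V = Σ kqᵢ/rᵢ.
Distances from the field point to each charge: r₁ = 1.21 m, r₂ = 0.414 m.
V = k[(5.64×10⁻⁶)/(1.21) + (-1.38×10⁻⁶)/(0.414)] = 1.19×10⁴ V.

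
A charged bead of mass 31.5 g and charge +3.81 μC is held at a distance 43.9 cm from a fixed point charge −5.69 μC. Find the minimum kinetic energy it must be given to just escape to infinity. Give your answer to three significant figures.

0.444 J

To just escape, total mechanical energy must reach zero at infinity: ½mv²_min + U = 0, so ½mv²_min = −U = |kQq|/r.
|U| = |kQq|/r = (8.99×10⁹ N·m²/C²)(5.69×10⁻⁶)(3.81×10⁻⁶)/(0.439) = 0.444 J.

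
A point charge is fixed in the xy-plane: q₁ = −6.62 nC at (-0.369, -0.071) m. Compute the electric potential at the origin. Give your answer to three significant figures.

-158 V

Electric potential is a scalar, so the contributions from each charge add algebraically: V = Σ kqᵢ/rᵢ.
Distances from the field point to each charge: r₁ = 0.376 m.
V = k[(-6.62×10⁻⁹)/(0.376)] = -158 V.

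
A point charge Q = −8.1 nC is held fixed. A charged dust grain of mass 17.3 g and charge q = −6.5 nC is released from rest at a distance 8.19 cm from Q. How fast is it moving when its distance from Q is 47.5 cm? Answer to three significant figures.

Only the electrostatic force acts, so mechanical energy is conserved: ½mv² = U₁ − U₂ = kQq(1/r₁ − 1/r₂).
U₁ − U₂ = (8.99×10⁹ N·m²/C²)(-8.10×10⁻⁹ C)(-6.50×10⁻⁹ C)(1/0.0819 − 1/0.475) = 4.78×10⁻⁶ J.
v = √(2·4.78×10⁻⁶/0.0173) = 0.0235 m/s.

0.0235 m/s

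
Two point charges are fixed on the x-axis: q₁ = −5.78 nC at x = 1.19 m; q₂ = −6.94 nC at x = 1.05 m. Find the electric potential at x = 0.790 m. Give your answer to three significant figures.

-370 V

Electric potential is a scalar, so the contributions from each charge add algebraically: V = Σ kqᵢ/rᵢ.
Distances from the field point to each charge: r₁ = 0.400 m, r₂ = 0.260 m.
V = k[(-5.78×10⁻⁹)/(0.400) + (-6.94×10⁻⁹)/(0.260)] = -370 V.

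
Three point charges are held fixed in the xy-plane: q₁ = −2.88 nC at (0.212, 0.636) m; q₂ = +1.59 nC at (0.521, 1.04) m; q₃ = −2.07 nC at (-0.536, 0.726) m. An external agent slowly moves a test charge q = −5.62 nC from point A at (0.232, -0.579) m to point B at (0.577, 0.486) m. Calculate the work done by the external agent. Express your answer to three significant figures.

For quasistatic motion the external work equals the change in potential energy: W_ext = qΔV = q(V_B − V_A).
At A: distances to the source charges are 1.22 m, 1.64 m, 1.51 m; V_A = Σ kqᵢ/rᵢ = -24.9 V.
At B: distances to the source charges are 0.395 m, 0.557 m, 1.14 m; V_B = Σ kqᵢ/rᵢ = -56.3 V.
ΔV = V_B − V_A = -31.4 V.
W_ext = qΔV = (-5.62×10⁻⁹ C)(-31.4 V) = 1.76×10⁻⁷ J.

1.76×10⁻⁷ J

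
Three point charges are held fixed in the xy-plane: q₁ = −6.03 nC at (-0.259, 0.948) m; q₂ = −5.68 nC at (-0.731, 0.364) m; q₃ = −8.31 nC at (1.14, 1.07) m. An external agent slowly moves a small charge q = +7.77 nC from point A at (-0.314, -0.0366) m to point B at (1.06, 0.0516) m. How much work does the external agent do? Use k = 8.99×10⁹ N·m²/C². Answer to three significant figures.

For quasistatic motion the external work equals the change in potential energy: W_ext = qΔV = q(V_B − V_A).
At A: distances to the source charges are 0.986 m, 0.578 m, 1.83 m; V_A = Σ kqᵢ/rᵢ = -184 V.
At B: distances to the source charges are 1.59 m, 1.82 m, 1.02 m; V_B = Σ kqᵢ/rᵢ = -135 V.
ΔV = V_B − V_A = 49.0 V.
W_ext = qΔV = (7.77×10⁻⁹ C)(49.0 V) = 3.80×10⁻⁷ J.

3.80×10⁻⁷ J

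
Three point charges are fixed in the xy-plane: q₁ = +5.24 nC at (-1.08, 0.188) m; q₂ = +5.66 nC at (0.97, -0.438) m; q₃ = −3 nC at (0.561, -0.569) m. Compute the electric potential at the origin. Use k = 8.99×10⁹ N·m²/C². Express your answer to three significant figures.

Electric potential is a scalar, so the contributions from each charge add algebraically: V = Σ kqᵢ/rᵢ.
Distances from the field point to each charge: r₁ = 1.10 m, r₂ = 1.06 m, r₃ = 0.799 m.
V = k[(5.24×10⁻⁹)/(1.10) + (5.66×10⁻⁹)/(1.06) + (-3.00×10⁻⁹)/(0.799)] = 57.0 V.

57.0 V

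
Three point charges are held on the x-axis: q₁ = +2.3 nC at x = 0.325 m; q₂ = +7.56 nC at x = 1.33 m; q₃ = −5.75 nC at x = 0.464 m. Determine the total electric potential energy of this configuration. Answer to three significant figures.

The assembly work is the sum of pairwise potential energies, U = Σ_{i<j} kqᵢqⱼ/rᵢⱼ.
Pair separations: r₁₂ = 1.01 m, r₁₃ = 0.139 m, r₂₃ = 0.866 m.
U = (1.56×10⁻⁷) + (-8.55×10⁻⁷) + (-4.51×10⁻⁷) = -1.15×10⁻⁶ J.

-1.15×10⁻⁶ J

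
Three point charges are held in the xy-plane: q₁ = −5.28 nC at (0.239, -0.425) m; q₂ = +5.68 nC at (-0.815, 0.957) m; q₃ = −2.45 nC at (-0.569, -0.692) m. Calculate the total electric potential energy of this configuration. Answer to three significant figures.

The work to assemble the configuration equals its total potential energy, U = Σ kqᵢqⱼ/rᵢⱼ over all pairs.
Pair separations: r₁₂ = 1.74 m, r₁₃ = 0.851 m, r₂₃ = 1.67 m.
U = (-1.55×10⁻⁷) + (1.37×10⁻⁷) + (-7.50×10⁻⁸) = -9.35×10⁻⁸ J.

-9.35×10⁻⁸ J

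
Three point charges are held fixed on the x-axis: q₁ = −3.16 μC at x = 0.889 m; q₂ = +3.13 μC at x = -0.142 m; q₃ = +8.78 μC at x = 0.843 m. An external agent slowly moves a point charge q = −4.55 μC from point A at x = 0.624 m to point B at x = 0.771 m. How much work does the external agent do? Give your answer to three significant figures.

For quasistatic motion the external work equals the change in potential energy: W_ext = qΔV = q(V_B − V_A).
At A: distances to the source charges are 0.265 m, 0.766 m, 0.219 m; V_A = Σ kqᵢ/rᵢ = 2.90×10⁵ V.
At B: distances to the source charges are 0.118 m, 0.913 m, 0.0720 m; V_B = Σ kqᵢ/rᵢ = 8.86×10⁵ V.
ΔV = V_B − V_A = 5.96×10⁵ V.
W_ext = qΔV = (-4.55×10⁻⁶ C)(5.96×10⁵ V) = -2.71 J.

-2.71 J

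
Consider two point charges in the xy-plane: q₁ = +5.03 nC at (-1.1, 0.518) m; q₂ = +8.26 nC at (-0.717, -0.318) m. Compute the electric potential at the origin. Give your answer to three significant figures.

132 V

The total potential is the scalar sum of each charge's contribution, V = Σ kqᵢ/rᵢ.
Distances from the field point to each charge: r₁ = 1.22 m, r₂ = 0.784 m.
V = k[(5.03×10⁻⁹)/(1.22) + (8.26×10⁻⁹)/(0.784)] = 132 V.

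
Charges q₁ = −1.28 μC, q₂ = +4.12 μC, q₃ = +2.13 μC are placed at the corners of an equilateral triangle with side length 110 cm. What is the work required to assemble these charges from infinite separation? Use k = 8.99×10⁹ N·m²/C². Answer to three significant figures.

6.34×10⁻³ J

The assembly work is the sum of pairwise potential energies, U = Σ_{i<j} kqᵢqⱼ/rᵢⱼ.
All three pair separations equal the side length, 1.10 m.
U = (-0.0431) + (-0.0223) + (0.0717) = 6.34×10⁻³ J.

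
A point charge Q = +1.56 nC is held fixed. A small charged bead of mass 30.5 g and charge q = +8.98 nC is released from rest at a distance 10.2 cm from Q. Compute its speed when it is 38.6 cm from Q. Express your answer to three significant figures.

Only the electrostatic force acts, so mechanical energy is conserved: ½mv² = U₁ − U₂ = kQq(1/r₁ − 1/r₂).
U₁ − U₂ = (8.99×10⁹ N·m²/C²)(1.56×10⁻⁹ C)(8.98×10⁻⁹ C)(1/0.102 − 1/0.386) = 9.08×10⁻⁷ J.
v = √(2·9.08×10⁻⁷/0.0305) = 7.72×10⁻³ m/s.

7.72×10⁻³ m/s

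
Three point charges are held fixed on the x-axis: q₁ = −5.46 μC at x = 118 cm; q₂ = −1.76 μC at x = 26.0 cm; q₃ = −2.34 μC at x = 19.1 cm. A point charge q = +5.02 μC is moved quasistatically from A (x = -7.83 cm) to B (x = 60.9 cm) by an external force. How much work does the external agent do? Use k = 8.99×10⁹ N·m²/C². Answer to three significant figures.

-0.0890 J

For quasistatic motion the external work equals the change in potential energy: W_ext = qΔV = q(V_B − V_A).
At A: distances to the source charges are 1.26 m, 0.338 m, 0.269 m; V_A = Σ kqᵢ/rᵢ = -1.64×10⁵ V.
At B: distances to the source charges are 0.571 m, 0.349 m, 0.418 m; V_B = Σ kqᵢ/rᵢ = -1.82×10⁵ V.
ΔV = V_B − V_A = -1.77×10⁴ V.
W_ext = qΔV = (5.02×10⁻⁶ C)(-1.77×10⁴ V) = -0.0890 J.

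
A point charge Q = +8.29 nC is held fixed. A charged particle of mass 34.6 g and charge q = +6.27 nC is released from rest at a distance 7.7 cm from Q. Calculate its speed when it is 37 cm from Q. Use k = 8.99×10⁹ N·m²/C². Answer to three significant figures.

Only the electrostatic force acts, so mechanical energy is conserved: ½mv² = U₁ − U₂ = kQq(1/r₁ − 1/r₂).
U₁ − U₂ = (8.99×10⁹ N·m²/C²)(8.29×10⁻⁹ C)(6.27×10⁻⁹ C)(1/0.0770 − 1/0.370) = 4.81×10⁻⁶ J.
v = √(2·4.81×10⁻⁶/0.0346) = 0.0167 m/s.

0.0167 m/s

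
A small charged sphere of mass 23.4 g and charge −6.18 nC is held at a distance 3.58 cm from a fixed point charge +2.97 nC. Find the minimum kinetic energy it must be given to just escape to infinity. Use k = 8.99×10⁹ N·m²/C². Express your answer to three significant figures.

To just escape, total mechanical energy must reach zero at infinity: ½mv²_min + U = 0, so ½mv²_min = −U = |kQq|/r.
|U| = |kQq|/r = (8.99×10⁹ N·m²/C²)(2.97×10⁻⁹)(6.18×10⁻⁹)/(0.0358) = 4.61×10⁻⁶ J.

4.61×10⁻⁶ J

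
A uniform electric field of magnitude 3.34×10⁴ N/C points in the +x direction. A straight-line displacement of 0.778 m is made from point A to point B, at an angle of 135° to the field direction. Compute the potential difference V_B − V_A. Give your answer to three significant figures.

1.84×10⁴ V

Only the component of displacement along E changes the potential: ΔV = −E·d·cosθ.
ΔV = −(3.34×10⁴ V/m)(0.778 m)cos135° = 1.84×10⁴ V.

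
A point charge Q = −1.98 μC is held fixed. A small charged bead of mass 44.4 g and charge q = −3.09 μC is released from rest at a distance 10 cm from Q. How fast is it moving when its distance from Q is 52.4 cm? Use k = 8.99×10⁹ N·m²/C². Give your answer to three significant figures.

4.48 m/s

Only the electrostatic force acts, so mechanical energy is conserved: ½mv² = U₁ − U₂ = kQq(1/r₁ − 1/r₂).
U₁ − U₂ = (8.99×10⁹ N·m²/C²)(-1.98×10⁻⁶ C)(-3.09×10⁻⁶ C)(1/0.100 − 1/0.524) = 0.445 J.
v = √(2·0.445/0.0444) = 4.48 m/s.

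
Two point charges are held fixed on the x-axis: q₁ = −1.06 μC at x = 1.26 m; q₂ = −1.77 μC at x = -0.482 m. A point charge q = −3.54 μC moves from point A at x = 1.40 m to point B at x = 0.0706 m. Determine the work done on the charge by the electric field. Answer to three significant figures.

The work done by the electric force is W_field = −ΔU = −q(V_B − V_A) = q(V_A − V_B).
At A: distances to the source charges are 0.140 m, 1.88 m; V_A = Σ kqᵢ/rᵢ = -7.65×10⁴ V.
At B: distances to the source charges are 1.19 m, 0.553 m; V_B = Σ kqᵢ/rᵢ = -3.68×10⁴ V.
ΔV = V_B − V_A = 3.97×10⁴ V.
W_field = −qΔV = −(-3.54×10⁻⁶ C)(3.97×10⁴ V) = 0.141 J.

0.141 J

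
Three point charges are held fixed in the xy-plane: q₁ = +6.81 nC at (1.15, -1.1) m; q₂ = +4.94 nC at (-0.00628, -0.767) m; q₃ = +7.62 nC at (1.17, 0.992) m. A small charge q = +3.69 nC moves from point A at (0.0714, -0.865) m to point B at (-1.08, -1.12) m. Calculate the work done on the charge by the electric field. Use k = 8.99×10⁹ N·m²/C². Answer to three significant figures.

The work done by the electric force is W_field = −ΔU = −q(V_B − V_A) = q(V_A − V_B).
At A: distances to the source charges are 1.10 m, 0.125 m, 2.16 m; V_A = Σ kqᵢ/rᵢ = 442 V.
At B: distances to the source charges are 2.23 m, 1.13 m, 3.09 m; V_B = Σ kqᵢ/rᵢ = 88.9 V.
ΔV = V_B − V_A = -353 V.
W_field = −qΔV = −(3.69×10⁻⁹ C)(-353 V) = 1.30×10⁻⁶ J.

1.30×10⁻⁶ J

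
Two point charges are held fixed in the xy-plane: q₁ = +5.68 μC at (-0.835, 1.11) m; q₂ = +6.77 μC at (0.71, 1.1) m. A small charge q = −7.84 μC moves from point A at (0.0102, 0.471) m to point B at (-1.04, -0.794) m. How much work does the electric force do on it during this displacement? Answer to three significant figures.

-0.491 J

The work done by the electric force is W_field = −ΔU = −q(V_B − V_A) = q(V_A − V_B).
At A: distances to the source charges are 1.06 m, 0.941 m; V_A = Σ kqᵢ/rᵢ = 1.13×10⁵ V.
At B: distances to the source charges are 1.92 m, 2.58 m; V_B = Σ kqᵢ/rᵢ = 5.03×10⁴ V.
ΔV = V_B − V_A = -6.26×10⁴ V.
W_field = −qΔV = −(-7.84×10⁻⁶ C)(-6.26×10⁴ V) = -0.491 J.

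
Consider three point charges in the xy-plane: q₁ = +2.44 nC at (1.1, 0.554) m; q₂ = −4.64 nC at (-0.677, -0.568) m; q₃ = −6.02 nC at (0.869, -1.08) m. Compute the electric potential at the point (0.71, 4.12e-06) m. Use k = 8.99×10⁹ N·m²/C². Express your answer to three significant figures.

Electric potential is a scalar, so the contributions from each charge add algebraically: V = Σ kqᵢ/rᵢ.
Distances from the field point to each charge: r₁ = 0.678 m, r₂ = 1.50 m, r₃ = 1.09 m.
V = k[(2.44×10⁻⁹)/(0.678) + (-4.64×10⁻⁹)/(1.50) + (-6.02×10⁻⁹)/(1.09)] = -45.0 V.

-45.0 V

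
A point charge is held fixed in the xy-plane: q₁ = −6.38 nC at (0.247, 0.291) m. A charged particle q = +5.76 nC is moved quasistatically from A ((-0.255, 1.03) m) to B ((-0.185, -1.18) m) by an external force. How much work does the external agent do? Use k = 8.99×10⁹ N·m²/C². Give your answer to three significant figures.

For quasistatic motion the external work equals the change in potential energy: W_ext = qΔV = q(V_B − V_A).
At A: distance to the source charge is 0.893 m; V_A = kq₁/r = -64.2 V.
At B: distance to the source charge is 1.53 m; V_B = kq₁/r = -37.4 V.
ΔV = V_B − V_A = 26.8 V.
W_ext = qΔV = (5.76×10⁻⁹ C)(26.8 V) = 1.54×10⁻⁷ J.

1.54×10⁻⁷ J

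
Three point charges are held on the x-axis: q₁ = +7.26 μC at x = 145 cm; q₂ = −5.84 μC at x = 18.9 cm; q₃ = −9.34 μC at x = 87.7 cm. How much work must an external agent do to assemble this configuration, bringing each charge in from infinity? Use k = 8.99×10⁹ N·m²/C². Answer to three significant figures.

The work to assemble the configuration equals its total potential energy, U = Σ kqᵢqⱼ/rᵢⱼ over all pairs.
Pair separations: r₁₂ = 1.26 m, r₁₃ = 0.573 m, r₂₃ = 0.688 m.
U = (-0.302) + (-1.06) + (0.713) = -0.653 J.

-0.653 J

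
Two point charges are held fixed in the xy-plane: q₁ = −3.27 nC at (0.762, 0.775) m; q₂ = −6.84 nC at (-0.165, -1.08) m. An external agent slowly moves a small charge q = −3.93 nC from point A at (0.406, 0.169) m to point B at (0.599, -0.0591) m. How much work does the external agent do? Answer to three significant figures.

-1.49×10⁻⁸ J

For quasistatic motion the external work equals the change in potential energy: W_ext = qΔV = q(V_B − V_A).
At A: distances to the source charges are 0.703 m, 1.37 m; V_A = Σ kqᵢ/rᵢ = -86.6 V.
At B: distances to the source charges are 0.850 m, 1.28 m; V_B = Σ kqᵢ/rᵢ = -82.8 V.
ΔV = V_B − V_A = 3.79 V.
W_ext = qΔV = (-3.93×10⁻⁹ C)(3.79 V) = -1.49×10⁻⁸ J.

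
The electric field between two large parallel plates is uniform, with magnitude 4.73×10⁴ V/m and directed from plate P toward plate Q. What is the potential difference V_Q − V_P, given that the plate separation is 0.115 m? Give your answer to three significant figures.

-5440 V

In a uniform field, potential decreases in the direction of E: ΔV = −E·d for a displacement d parallel to E.
Going from P to Q is a displacement of 0.115 m along the field, so V_Q − V_P = −Ed = -5440 V.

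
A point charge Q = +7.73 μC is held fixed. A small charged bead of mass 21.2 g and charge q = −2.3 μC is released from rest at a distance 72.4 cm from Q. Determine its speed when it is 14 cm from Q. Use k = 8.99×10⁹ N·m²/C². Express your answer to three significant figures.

9.32 m/s

Only the electrostatic force acts, so mechanical energy is conserved: ½mv² = U₁ − U₂ = kQq(1/r₁ − 1/r₂).
U₁ − U₂ = (8.99×10⁹ N·m²/C²)(7.73×10⁻⁶ C)(-2.30×10⁻⁶ C)(1/0.724 − 1/0.140) = 0.921 J.
v = √(2·0.921/0.0212) = 9.32 m/s.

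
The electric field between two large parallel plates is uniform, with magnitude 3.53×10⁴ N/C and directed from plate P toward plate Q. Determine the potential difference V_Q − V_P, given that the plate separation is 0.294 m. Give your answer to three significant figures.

-1.04×10⁴ V

In a uniform field, potential decreases in the direction of E: ΔV = −E·d for a displacement d parallel to E.
Going from P to Q is a displacement of 0.294 m along the field, so V_Q − V_P = −Ed = -1.04×10⁴ V.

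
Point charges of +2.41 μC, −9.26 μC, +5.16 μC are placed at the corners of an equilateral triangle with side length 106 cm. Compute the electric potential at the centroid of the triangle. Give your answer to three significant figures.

Electric potential is a scalar, so the contributions from each charge add algebraically: V = Σ kqᵢ/rᵢ.
The distance from each vertex to the centroid is a/√3 = 0.612 m.
V = k[(2.41×10⁻⁶)/(0.612) + (-9.26×10⁻⁶)/(0.612) + (5.16×10⁻⁶)/(0.612)] = -2.48×10⁴ V.

-2.48×10⁴ V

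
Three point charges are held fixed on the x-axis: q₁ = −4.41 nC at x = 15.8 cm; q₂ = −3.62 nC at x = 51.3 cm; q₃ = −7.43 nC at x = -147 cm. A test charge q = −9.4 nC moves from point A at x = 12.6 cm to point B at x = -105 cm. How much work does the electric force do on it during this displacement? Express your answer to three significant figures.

1.08×10⁻⁵ J

The work done by the electric force is W_field = −ΔU = −q(V_B − V_A) = q(V_A − V_B).
At A: distances to the source charges are 0.0320 m, 0.387 m, 1.60 m; V_A = Σ kqᵢ/rᵢ = -1360 V.
At B: distances to the source charges are 1.21 m, 1.56 m, 0.420 m; V_B = Σ kqᵢ/rᵢ = -213 V.
ΔV = V_B − V_A = 1150 V.
W_field = −qΔV = −(-9.40×10⁻⁹ C)(1150 V) = 1.08×10⁻⁵ J.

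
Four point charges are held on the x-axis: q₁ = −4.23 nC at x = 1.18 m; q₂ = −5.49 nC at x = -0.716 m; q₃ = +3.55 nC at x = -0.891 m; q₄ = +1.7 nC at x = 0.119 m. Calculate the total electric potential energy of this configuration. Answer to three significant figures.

The assembly work is the sum of pairwise potential energies, U = Σ_{i<j} kqᵢqⱼ/rᵢⱼ.
Pair separations: r₁₂ = 1.90 m, r₁₃ = 2.07 m, r₁₄ = 1.06 m, r₂₃ = 0.175 m, r₂₄ = 0.835 m, r₃₄ = 1.01 m.
Summing all 6 pair terms gives U = -1.06×10⁻⁶ J.

-1.06×10⁻⁶ J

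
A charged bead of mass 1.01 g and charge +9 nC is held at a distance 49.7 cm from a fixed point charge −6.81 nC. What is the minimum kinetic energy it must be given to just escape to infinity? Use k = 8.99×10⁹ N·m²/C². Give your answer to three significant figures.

1.11×10⁻⁶ J

To just escape, total mechanical energy must reach zero at infinity: ½mv²_min + U = 0, so ½mv²_min = −U = |kQq|/r.
|U| = |kQq|/r = (8.99×10⁹ N·m²/C²)(6.81×10⁻⁹)(9.00×10⁻⁹)/(0.497) = 1.11×10⁻⁶ J.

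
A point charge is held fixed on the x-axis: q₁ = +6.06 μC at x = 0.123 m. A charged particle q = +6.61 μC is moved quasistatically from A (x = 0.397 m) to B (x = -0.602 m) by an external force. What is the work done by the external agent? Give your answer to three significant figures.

For quasistatic motion the external work equals the change in potential energy: W_ext = qΔV = q(V_B − V_A).
At A: distance to the source charge is 0.274 m; V_A = kq₁/r = 1.99×10⁵ V.
At B: distance to the source charge is 0.725 m; V_B = kq₁/r = 7.51×10⁴ V.
ΔV = V_B − V_A = -1.24×10⁵ V.
W_ext = qΔV = (6.61×10⁻⁶ C)(-1.24×10⁵ V) = -0.818 J.

-0.818 J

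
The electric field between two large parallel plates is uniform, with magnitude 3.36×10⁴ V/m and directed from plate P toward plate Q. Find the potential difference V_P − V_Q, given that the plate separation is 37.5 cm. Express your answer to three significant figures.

In a uniform field, potential decreases in the direction of E: ΔV = −E·d for a displacement d parallel to E.
Going from Q to P is a displacement of 37.5 cm opposite to the field, so V_P − V_Q = +Ed = 1.26×10⁴ V.

1.26×10⁴ V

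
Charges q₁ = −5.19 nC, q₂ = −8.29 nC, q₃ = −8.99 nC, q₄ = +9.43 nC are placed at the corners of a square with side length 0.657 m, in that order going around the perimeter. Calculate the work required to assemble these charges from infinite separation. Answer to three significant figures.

The work to assemble the configuration equals its total potential energy, U = Σ kqᵢqⱼ/rᵢⱼ over all pairs.
The four side pairs have separation 0.657 m and the two diagonal pairs 0.929 m.
Summing all 6 pair terms gives U = -5.26×10⁻⁷ J.

-5.26×10⁻⁷ J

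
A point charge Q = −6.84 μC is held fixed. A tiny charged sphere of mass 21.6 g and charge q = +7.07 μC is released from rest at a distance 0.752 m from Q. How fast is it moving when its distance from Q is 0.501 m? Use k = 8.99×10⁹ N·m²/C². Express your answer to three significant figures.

Only the electrostatic force acts, so mechanical energy is conserved: ½mv² = U₁ − U₂ = kQq(1/r₁ − 1/r₂).
U₁ − U₂ = (8.99×10⁹ N·m²/C²)(-6.84×10⁻⁶ C)(7.07×10⁻⁶ C)(1/0.752 − 1/0.501) = 0.290 J.
v = √(2·0.290/0.0216) = 5.18 m/s.

5.18 m/s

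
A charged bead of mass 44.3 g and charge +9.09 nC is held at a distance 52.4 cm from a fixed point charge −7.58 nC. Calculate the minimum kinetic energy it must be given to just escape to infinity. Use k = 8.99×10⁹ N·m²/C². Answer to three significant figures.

1.18×10⁻⁶ J

To just escape, total mechanical energy must reach zero at infinity: ½mv²_min + U = 0, so ½mv²_min = −U = |kQq|/r.
|U| = |kQq|/r = (8.99×10⁹ N·m²/C²)(7.58×10⁻⁹)(9.09×10⁻⁹)/(0.524) = 1.18×10⁻⁶ J.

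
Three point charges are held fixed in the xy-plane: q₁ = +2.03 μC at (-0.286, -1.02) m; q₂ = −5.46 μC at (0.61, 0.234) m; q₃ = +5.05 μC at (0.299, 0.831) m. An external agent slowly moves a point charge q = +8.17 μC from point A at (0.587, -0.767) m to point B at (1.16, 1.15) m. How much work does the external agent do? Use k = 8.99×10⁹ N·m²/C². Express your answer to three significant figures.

For quasistatic motion the external work equals the change in potential energy: W_ext = qΔV = q(V_B − V_A).
At A: distances to the source charges are 0.909 m, 1.00 m, 1.62 m; V_A = Σ kqᵢ/rᵢ = -985 V.
At B: distances to the source charges are 2.61 m, 1.07 m, 0.918 m; V_B = Σ kqᵢ/rᵢ = 1.05×10⁴ V.
ΔV = V_B − V_A = 1.15×10⁴ V.
W_ext = qΔV = (8.17×10⁻⁶ C)(1.15×10⁴ V) = 0.0938 J.

0.0938 J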